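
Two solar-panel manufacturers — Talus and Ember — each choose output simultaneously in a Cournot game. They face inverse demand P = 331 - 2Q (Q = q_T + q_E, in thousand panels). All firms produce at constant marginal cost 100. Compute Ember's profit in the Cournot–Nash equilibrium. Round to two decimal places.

2964.50

Each firm earns π_i = (331 - 2Q)q_i - 100q_i.
First-order condition (treating rivals' output as given): 231 - 4q_i - 2q_j = 0.
With identical firms every q_j equals q_i, so q_j = q_i and 231 = 6q_i, giving q_i = 77/2.
Price P = 331 - 2·77 = 177.
Ember's profit: (177 - 100)·(77/2) = 2964.5000.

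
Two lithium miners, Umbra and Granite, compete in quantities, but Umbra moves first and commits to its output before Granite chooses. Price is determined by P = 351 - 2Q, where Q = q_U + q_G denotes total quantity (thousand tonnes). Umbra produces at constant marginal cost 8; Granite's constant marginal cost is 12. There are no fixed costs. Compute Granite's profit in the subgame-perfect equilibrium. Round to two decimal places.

3423.78

The follower Granite best-responds to any q_U: π_G = (351 - 2Q)q_G - 12q_G.
∂π_G/∂q_G = 339 - 2q_U - 4q_G = 0 gives the reaction function q_G = (339 - 2q_U)/4.
Umbra substitutes q_G(q_U) into its own profit: π_U = q_U(351 - 2q_U - (339 - 2q_U)/2) - 8q_U = (363/2 - q_U)q_U - 8q_U.
Leader FOC: 347/2 - 2q_U = 0, so q_U = 347/4.
Then q_G = (339 - 2·(347/4))/4 = 331/8.
Price P = 351 - 2·(1025/8) = 379/4.
Granite's profit: (379/4 - 12)·(331/8) = 3423.7813.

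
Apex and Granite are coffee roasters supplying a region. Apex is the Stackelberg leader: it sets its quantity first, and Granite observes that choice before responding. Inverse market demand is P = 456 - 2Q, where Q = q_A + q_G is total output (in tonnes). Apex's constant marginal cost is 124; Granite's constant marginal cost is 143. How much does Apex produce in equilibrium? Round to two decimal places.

Solve by backward induction. Given q_A, the follower Granite maximises π_G = (456 - 2q_A - 2q_G)q_G - 143q_G.
Follower FOC: 313 - 2q_A - 4q_G = 0, so q_G(q_A) = (313 - 2q_A)/4.
Apex substitutes q_G(q_A) into its own profit: π_A = q_A(456 - 2q_A - (313 - 2q_A)/2) - 124q_A = (599/2 - q_A)q_A - 124q_A.
Maximising: ∂π_A/∂q_A = 351/2 - 2q_A = 0, giving q_A = 351/4.
Then q_G = (313 - 2·(351/4))/4 = 275/8.

87.75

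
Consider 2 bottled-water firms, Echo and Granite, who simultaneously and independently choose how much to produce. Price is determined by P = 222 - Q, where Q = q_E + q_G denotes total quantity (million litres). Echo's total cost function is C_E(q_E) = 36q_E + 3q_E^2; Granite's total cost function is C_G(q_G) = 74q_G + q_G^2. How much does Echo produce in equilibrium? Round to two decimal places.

Echo's profit: π_E = (222 - Q)q_E - (36q_E + 3q_E²). Setting ∂π_E/∂q_E = 0: 186 - 8q_E - (q_G) = 0.
Granite's profit: π_G = (222 - Q)q_G - (74q_G + q_G²). Setting ∂π_G/∂q_G = 0: 148 - 4q_G - (q_E) = 0.
So q_E = (186 - q_G)/8 and q_G = (148 - q_E)/4.
Solving the pair: q_E = 596/31, q_G = 998/31.

19.23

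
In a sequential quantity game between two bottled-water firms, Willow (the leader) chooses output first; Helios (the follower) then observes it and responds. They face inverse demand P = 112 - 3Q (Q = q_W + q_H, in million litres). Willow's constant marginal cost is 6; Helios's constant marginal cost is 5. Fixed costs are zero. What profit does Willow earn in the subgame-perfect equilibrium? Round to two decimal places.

459.38

The follower Helios best-responds to any q_W: π_H = (112 - 3Q)q_H - 5q_H.
Setting the follower's marginal profit to zero, 107 - 3q_W - 6q_H = 0, i.e. q_H = (107 - 3q_W)/6.
Willow substitutes q_H(q_W) into its own profit: π_W = q_W(112 - 3q_W - (107 - 3q_W)/2) - 6q_W = (117/2 - (3/2)q_W)q_W - 6q_W.
The leader's first-order condition 105/2 - 3q_W = 0 yields q_W = 35/2.
Then q_H = (107 - 3·(35/2))/6 = 109/12.
Price P = 112 - 3·(319/12) = 129/4.
Willow's profit: (129/4 - 6)·(35/2) = 459.3750.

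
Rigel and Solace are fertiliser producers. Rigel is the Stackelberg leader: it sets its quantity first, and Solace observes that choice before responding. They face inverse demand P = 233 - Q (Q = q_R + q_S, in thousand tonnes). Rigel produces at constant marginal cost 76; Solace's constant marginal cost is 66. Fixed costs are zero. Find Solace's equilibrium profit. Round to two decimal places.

Solve by backward induction. Given q_R, the follower Solace maximises π_S = (233 - q_R - q_S)q_S - 66q_S.
Setting the follower's marginal profit to zero, 167 - q_R - 2q_S = 0, i.e. q_S = (167 - q_R)/2.
The leader anticipates this reaction. Substituting into P = 233 - Q gives P = 299/2 - (1/2)q_R, so π_R = (299/2 - (1/2)q_R)q_R - 76q_R.
Leader FOC: 147/2 - q_R = 0, so q_R = 147/2.
Then q_S = (167 - 147/2)/2 = 187/4.
Price P = 233 - 481/4 = 451/4.
Solace's profit: (451/4 - 66)·(187/4) = 2185.5625.

2185.56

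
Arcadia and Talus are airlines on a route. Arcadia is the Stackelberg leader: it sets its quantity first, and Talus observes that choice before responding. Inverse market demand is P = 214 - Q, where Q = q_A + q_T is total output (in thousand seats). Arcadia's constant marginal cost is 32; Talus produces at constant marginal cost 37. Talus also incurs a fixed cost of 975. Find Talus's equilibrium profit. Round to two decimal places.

Solve by backward induction. Given q_A, the follower Talus maximises π_T = (214 - q_A - q_T)q_T - 37q_T.
Follower FOC: 177 - q_A - 2q_T = 0, so q_T(q_A) = (177 - q_A)/2.
Arcadia substitutes q_T(q_A) into its own profit: π_A = q_A(214 - q_A - (177 - q_A)/2) - 32q_A = (251/2 - (1/2)q_A)q_A - 32q_A.
Maximising: ∂π_A/∂q_A = 187/2 - q_A = 0, giving q_A = 187/2.
Then q_T = (177 - 187/2)/2 = 167/4.
Price P = 214 - 541/4 = 315/4.
Talus's profit: (315/4 - 37)·(167/4) - 975 = 768.0625.

768.06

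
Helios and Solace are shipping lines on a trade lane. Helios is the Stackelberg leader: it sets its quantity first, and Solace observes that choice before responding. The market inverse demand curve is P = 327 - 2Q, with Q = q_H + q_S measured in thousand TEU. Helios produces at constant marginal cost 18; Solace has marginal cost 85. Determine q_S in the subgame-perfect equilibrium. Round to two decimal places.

13.50

Solve by backward induction. Given q_H, the follower Solace maximises π_S = (327 - 2q_H - 2q_S)q_S - 85q_S.
Follower FOC: 242 - 2q_H - 4q_S = 0, so q_S(q_H) = (242 - 2q_H)/4.
The leader anticipates this reaction. Substituting into P = 327 - 2Q gives P = 206 - q_H, so π_H = (206 - q_H)q_H - 18q_H.
Maximising: ∂π_H/∂q_H = 188 - 2q_H = 0, giving q_H = 94.
Then q_S = (242 - 2·94)/4 = 27/2.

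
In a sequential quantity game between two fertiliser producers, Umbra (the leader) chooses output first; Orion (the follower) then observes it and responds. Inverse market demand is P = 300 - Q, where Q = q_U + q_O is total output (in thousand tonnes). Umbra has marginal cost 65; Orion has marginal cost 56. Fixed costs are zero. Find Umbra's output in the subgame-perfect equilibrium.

113

Solve by backward induction. Given q_U, the follower Orion maximises π_O = (300 - q_U - q_O)q_O - 56q_O.
∂π_O/∂q_O = 244 - q_U - 2q_O = 0 gives the reaction function q_O = (244 - q_U)/2.
The leader anticipates this reaction. Substituting into P = 300 - Q gives P = 178 - (1/2)q_U, so π_U = (178 - (1/2)q_U)q_U - 65q_U.
Leader FOC: 113 - q_U = 0, so q_U = 113.
Then q_O = (244 - 113)/2 = 131/2.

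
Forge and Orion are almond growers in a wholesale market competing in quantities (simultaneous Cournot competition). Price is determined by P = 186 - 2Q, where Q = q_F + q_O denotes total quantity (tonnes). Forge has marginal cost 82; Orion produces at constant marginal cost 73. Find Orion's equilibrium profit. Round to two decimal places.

Forge's profit: π_F = (186 - 2Q)q_F - (82q_F). Setting ∂π_F/∂q_F = 0: 104 - 4q_F - 2(q_O) = 0.
Orion's profit: π_O = (186 - 2Q)q_O - (73q_O). Setting ∂π_O/∂q_O = 0: 113 - 4q_O - 2(q_F) = 0.
Rearranging gives the reaction functions q_F = (104 - 2q_O)/4 and q_O = (113 - 2q_F)/4.
Solving the pair: q_F = 95/6, q_O = 61/3.
Price P = 186 - 2·(217/6) = 341/3.
Orion's profit: (341/3 - 73)·(61/3) = 826.8889.

826.89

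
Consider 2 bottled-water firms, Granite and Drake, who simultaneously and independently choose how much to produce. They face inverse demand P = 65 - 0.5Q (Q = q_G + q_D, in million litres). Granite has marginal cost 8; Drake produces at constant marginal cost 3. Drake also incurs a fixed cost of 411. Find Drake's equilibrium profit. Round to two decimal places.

Granite's profit: π_G = (65 - 0.5Q)q_G - (8q_G). Setting ∂π_G/∂q_G = 0: 57 - q_G - (1/2)(q_D) = 0.
Drake's profit: π_D = (65 - 0.5Q)q_D - (3q_D). Setting ∂π_D/∂q_D = 0: 62 - q_D - (1/2)(q_G) = 0.
So q_G = (57 - (1/2)q_D) and q_D = (62 - (1/2)q_G).
Substituting one into the other gives q_G = 104/3 and q_D = 134/3.
Price P = 65 - (1/2)·(238/3) = 76/3.
Drake's profit: (76/3 - 3)·(134/3) - 411 = 586.5556.

586.56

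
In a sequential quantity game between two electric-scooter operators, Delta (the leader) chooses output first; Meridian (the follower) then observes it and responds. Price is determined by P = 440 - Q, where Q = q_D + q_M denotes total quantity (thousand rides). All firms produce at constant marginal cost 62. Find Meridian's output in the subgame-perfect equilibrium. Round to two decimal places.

94.50

The follower Meridian best-responds to any q_D: π_M = (440 - Q)q_M - 62q_M.
Setting the follower's marginal profit to zero, 378 - q_D - 2q_M = 0, i.e. q_M = (378 - q_D)/2.
The leader anticipates this reaction. Substituting into P = 440 - Q gives P = 251 - (1/2)q_D, so π_D = (251 - (1/2)q_D)q_D - 62q_D.
The leader's first-order condition 189 - q_D = 0 yields q_D = 189.
Then q_M = (378 - 189)/2 = 189/2.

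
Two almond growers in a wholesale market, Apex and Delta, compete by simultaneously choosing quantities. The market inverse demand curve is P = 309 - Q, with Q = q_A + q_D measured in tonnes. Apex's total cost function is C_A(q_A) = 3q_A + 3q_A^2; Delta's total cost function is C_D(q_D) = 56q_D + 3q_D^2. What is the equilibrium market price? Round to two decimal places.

Apex's profit: π_A = (309 - Q)q_A - (3q_A + 3q_A²). Setting ∂π_A/∂q_A = 0: 306 - 8q_A - (q_D) = 0.
Delta's profit: π_D = (309 - Q)q_D - (56q_D + 3q_D²). Setting ∂π_D/∂q_D = 0: 253 - 8q_D - (q_A) = 0.
So q_A = (306 - q_D)/8 and q_D = (253 - q_A)/8.
Solving the pair: q_A = 34.8413, q_D = 1718/63.
Total output Q = 559/9, so price P = 309 - 559/9 = 246.8889.

246.89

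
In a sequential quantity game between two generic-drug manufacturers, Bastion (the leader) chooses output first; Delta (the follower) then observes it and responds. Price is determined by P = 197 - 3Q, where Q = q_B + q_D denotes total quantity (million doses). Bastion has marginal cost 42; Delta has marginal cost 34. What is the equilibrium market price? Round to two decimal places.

78.75

Solve by backward induction. Given q_B, the follower Delta maximises π_D = (197 - 3q_B - 3q_D)q_D - 34q_D.
Follower FOC: 163 - 3q_B - 6q_D = 0, so q_D(q_B) = (163 - 3q_B)/6.
The leader anticipates this reaction. Substituting into P = 197 - 3Q gives P = 231/2 - (3/2)q_B, so π_B = (231/2 - (3/2)q_B)q_B - 42q_B.
Leader FOC: 147/2 - 3q_B = 0, so q_B = 49/2.
Then q_D = (163 - 3·(49/2))/6 = 179/12.
Total output Q = 473/12, so price P = 197 - 3·(473/12) = 315/4.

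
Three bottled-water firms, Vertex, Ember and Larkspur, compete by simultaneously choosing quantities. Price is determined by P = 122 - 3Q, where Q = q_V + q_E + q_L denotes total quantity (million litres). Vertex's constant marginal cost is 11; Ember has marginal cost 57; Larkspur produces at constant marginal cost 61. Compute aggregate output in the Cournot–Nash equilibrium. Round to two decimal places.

Vertex's profit: π_V = (122 - 3Q)q_V - (11q_V). Setting ∂π_V/∂q_V = 0: 111 - 6q_V - 3(q_E + q_L) = 0.
Ember's profit: π_E = (122 - 3Q)q_E - (57q_E). Setting ∂π_E/∂q_E = 0: 65 - 6q_E - 3(q_V + q_L) = 0.
Larkspur's profit: π_L = (122 - 3Q)q_L - (61q_L). Setting ∂π_L/∂q_L = 0: 61 - 6q_L - 3(q_V + q_E) = 0.
Adding the 3 conditions: 237 − 6Q − 6Q = 0, i.e. Q = 79/4.
Back-substituting: q_V = (111 − 237/4)/3 = 69/4, q_E = (65 − 237/4)/3 = 23/12, q_L = (61 − 237/4)/3 = 7/12.
Total output Q = 69/4 + 23/12 + 7/12 = 79/4.

19.75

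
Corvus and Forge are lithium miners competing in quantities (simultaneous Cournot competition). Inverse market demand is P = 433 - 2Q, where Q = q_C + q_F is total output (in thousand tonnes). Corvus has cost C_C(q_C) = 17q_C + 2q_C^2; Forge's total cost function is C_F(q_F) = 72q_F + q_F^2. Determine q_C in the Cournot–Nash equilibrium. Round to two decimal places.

40.32

Corvus's profit: π_C = (433 - 2Q)q_C - (17q_C + 2q_C²). Setting ∂π_C/∂q_C = 0: 416 - 8q_C - 2(q_F) = 0.
Forge's first-order condition: 361 - 6q_F - 2(q_C) = 0.
Best responses: q_C = (416 - 2q_F)/8, q_F = (361 - 2q_C)/6.
Substituting one into the other gives q_C = 887/22 and q_F = 514/11.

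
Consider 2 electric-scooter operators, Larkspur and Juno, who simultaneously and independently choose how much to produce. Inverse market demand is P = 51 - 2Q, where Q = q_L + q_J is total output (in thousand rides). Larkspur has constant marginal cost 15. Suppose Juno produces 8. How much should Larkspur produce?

With the rival's output fixed at 8, Larkspur's profit is π_L = (51 - 2·8 - 2q_L)q_L - (15q_L) = (35 - 2q_L)q_L - (15q_L).
∂π_L/∂q_L = 20 - 4q_L = 0, so q_L = 5.

5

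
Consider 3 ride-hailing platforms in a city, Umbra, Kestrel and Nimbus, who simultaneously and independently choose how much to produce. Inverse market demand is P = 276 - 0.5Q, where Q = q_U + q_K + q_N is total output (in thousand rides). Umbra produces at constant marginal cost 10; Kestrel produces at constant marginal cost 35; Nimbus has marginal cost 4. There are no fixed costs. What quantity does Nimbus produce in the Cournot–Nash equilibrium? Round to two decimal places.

Umbra's profit: π_U = (276 - 0.5Q)q_U - (10q_U). Setting ∂π_U/∂q_U = 0: 266 - q_U - (1/2)(q_K + q_N) = 0.
Kestrel's first-order condition: 241 - q_K - (1/2)(q_U + q_N) = 0.
Nimbus's profit: π_N = (276 - 0.5Q)q_N - (4q_N). Setting ∂π_N/∂q_N = 0: 272 - q_N - (1/2)(q_U + q_K) = 0.
Summing all 3 equations gives 779 − 2Q = 0, hence Q = 779/2.
Back-substituting: q_U = (266 − 779/4)/(1/2) = 285/2, q_K = (241 − 779/4)/(1/2) = 185/2, q_N = (272 − 779/4)/(1/2) = 309/2.

154.50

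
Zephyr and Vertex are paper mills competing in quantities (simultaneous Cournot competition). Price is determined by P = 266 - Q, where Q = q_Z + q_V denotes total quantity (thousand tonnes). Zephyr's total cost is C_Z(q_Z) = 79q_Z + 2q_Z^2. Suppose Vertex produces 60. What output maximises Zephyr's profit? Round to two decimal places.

With the rival's output fixed at 60, Zephyr's profit is π_Z = (266 - 60 - q_Z)q_Z - (79q_Z + 2q_Z²) = (206 - q_Z)q_Z - (79q_Z + 2q_Z²).
∂π_Z/∂q_Z = 127 - 6q_Z = 0, so q_Z = 127/6.

21.17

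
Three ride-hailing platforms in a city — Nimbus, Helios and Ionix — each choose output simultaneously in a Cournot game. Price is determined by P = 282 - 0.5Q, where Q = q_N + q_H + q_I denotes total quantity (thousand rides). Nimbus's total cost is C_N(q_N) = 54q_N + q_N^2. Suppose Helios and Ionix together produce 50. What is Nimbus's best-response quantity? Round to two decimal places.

67.67

With rivals' combined output fixed at 50, Nimbus's profit is π_N = (282 - (1/2)·50 - (1/2)q_N)q_N - (54q_N + q_N²) = (257 - (1/2)q_N)q_N - (54q_N + q_N²).
∂π_N/∂q_N = 203 - 3q_N = 0, so q_N = 203/3.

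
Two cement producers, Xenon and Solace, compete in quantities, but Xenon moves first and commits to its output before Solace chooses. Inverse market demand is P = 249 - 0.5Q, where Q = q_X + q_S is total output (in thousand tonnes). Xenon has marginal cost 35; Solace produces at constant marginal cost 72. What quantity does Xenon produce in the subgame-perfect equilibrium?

251

The follower Solace best-responds to any q_X: π_S = (249 - 0.5Q)q_S - 72q_S.
Follower FOC: 177 - (1/2)q_X - q_S = 0, so q_S(q_X) = (177 - (1/2)q_X).
Xenon substitutes q_S(q_X) into its own profit: π_X = q_X(249 - (1/2)q_X - (177 - (1/2)q_X)/2) - 35q_X = (321/2 - (1/4)q_X)q_X - 35q_X.
Maximising: ∂π_X/∂q_X = 251/2 - (1/2)q_X = 0, giving q_X = 251.
Then q_S = (177 - (1/2)·251) = 103/2.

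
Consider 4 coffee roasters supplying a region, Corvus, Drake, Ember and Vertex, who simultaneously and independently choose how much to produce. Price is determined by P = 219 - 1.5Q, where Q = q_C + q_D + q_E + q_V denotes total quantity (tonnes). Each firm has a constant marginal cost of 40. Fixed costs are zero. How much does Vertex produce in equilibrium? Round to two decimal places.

23.87

Each firm earns π_i = (219 - 1.5Q)q_i - 40q_i.
Setting ∂π_i/∂q_i = 0 with rivals' quantities fixed: 179 - 3q_i - (3/2)·Σ_{j≠i} q_j = 0.
With identical firms every q_j equals q_i, so Σ_{j≠i} q_j = 3q_i and 179 = (15/2)q_i, giving q_i = 358/15.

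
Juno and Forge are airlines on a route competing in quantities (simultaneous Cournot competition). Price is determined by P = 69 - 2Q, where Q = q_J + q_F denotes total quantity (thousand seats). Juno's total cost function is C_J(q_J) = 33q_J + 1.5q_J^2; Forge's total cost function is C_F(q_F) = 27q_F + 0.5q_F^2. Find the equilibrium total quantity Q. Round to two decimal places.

Juno's profit: π_J = (69 - 2Q)q_J - (33q_J + (3/2)q_J²). Setting ∂π_J/∂q_J = 0: 36 - 7q_J - 2(q_F) = 0.
Forge's profit: π_F = (69 - 2Q)q_F - (27q_F + (1/2)q_F²). Setting ∂π_F/∂q_F = 0: 42 - 5q_F - 2(q_J) = 0.
Rearranging gives the reaction functions q_J = (36 - 2q_F)/7 and q_F = (42 - 2q_J)/5.
Solving the pair: q_J = 96/31, q_F = 222/31.
Total output Q = 96/31 + 222/31 = 318/31.

10.26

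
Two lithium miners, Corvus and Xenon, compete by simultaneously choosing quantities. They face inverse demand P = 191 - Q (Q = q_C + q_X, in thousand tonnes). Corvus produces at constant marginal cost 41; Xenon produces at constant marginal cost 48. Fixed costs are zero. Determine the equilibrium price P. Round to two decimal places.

Corvus's profit: π_C = (191 - Q)q_C - (41q_C). Setting ∂π_C/∂q_C = 0: 150 - 2q_C - (q_X) = 0.
Xenon's profit: π_X = (191 - Q)q_X - (48q_X). Setting ∂π_X/∂q_X = 0: 143 - 2q_X - (q_C) = 0.
Best responses: q_C = (150 - q_X)/2, q_X = (143 - q_C)/2.
Solving the pair: q_C = 157/3, q_X = 136/3.
Total output Q = 293/3, so price P = 191 - 293/3 = 280/3.

93.33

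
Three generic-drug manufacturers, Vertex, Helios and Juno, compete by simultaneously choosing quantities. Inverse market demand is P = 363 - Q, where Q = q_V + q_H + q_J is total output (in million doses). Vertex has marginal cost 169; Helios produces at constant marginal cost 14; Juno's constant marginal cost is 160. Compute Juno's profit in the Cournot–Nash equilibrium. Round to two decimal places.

272.25

Vertex's profit: π_V = (363 - Q)q_V - (169q_V). Setting ∂π_V/∂q_V = 0: 194 - 2q_V - (q_H + q_J) = 0.
Helios's profit: π_H = (363 - Q)q_H - (14q_H). Setting ∂π_H/∂q_H = 0: 349 - 2q_H - (q_V + q_J) = 0.
Juno's profit: π_J = (363 - Q)q_J - (160q_J). Setting ∂π_J/∂q_J = 0: 203 - 2q_J - (q_V + q_H) = 0.
Summing all 3 equations gives 746 − 4Q = 0, hence Q = 373/2.
Back-substituting: q_V = (194 − 373/2) = 15/2, q_H = (349 − 373/2) = 325/2, q_J = (203 − 373/2) = 33/2.
Price P = 363 - 373/2 = 353/2.
Juno's profit: (353/2 - 160)·(33/2) = 1089/4.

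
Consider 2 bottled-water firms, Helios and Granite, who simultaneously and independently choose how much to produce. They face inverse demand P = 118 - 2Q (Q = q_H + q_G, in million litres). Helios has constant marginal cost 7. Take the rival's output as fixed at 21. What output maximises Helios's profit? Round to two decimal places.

17.25

With the rival's output fixed at 21, Helios's profit is π_H = (118 - 2·21 - 2q_H)q_H - (7q_H) = (76 - 2q_H)q_H - (7q_H).
∂π_H/∂q_H = 69 - 4q_H = 0, so q_H = 69/4.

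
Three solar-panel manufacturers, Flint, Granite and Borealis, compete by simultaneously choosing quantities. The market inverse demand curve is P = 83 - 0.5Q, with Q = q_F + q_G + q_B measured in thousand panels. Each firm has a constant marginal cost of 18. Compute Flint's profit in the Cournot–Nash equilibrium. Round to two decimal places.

528.13

A representative firm's profit is π_i = q_i(83 - 0.5Q) - 18q_i.
First-order condition (treating rivals' output as given): 65 - q_i - (1/2)·Σ_{j≠i} q_j = 0.
By symmetry each firm produces the same amount; substituting Σ_{j≠i} q_j = 2q_i yields q_i = 65/2.
Price P = 83 - (1/2)·(195/2) = 137/4.
Flint's profit: (137/4 - 18)·(65/2) = 528.1250.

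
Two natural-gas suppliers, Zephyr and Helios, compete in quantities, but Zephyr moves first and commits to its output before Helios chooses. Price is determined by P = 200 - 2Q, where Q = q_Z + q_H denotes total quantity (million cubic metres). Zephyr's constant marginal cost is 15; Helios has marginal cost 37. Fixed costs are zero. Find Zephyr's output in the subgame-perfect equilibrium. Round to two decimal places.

The follower Helios best-responds to any q_Z: π_H = (200 - 2Q)q_H - 37q_H.
Follower FOC: 163 - 2q_Z - 4q_H = 0, so q_H(q_Z) = (163 - 2q_Z)/4.
The leader anticipates this reaction. Substituting into P = 200 - 2Q gives P = 237/2 - q_Z, so π_Z = (237/2 - q_Z)q_Z - 15q_Z.
The leader's first-order condition 207/2 - 2q_Z = 0 yields q_Z = 207/4.
Then q_H = (163 - 2·(207/4))/4 = 119/8.

51.75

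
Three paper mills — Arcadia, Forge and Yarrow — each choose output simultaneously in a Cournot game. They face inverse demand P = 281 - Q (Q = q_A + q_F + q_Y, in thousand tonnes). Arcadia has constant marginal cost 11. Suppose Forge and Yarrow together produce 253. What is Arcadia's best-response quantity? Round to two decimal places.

With rivals' combined output fixed at 253, Arcadia's profit is π_A = (281 - 253 - q_A)q_A - (11q_A) = (28 - q_A)q_A - (11q_A).
∂π_A/∂q_A = 17 - 2q_A = 0, so q_A = 17/2.

8.50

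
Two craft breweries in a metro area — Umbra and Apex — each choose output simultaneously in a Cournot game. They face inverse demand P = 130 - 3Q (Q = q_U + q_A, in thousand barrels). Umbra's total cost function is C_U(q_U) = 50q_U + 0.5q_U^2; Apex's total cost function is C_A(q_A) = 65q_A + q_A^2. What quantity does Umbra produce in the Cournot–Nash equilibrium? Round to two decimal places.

9.47

Umbra's profit: π_U = (130 - 3Q)q_U - (50q_U + (1/2)q_U²). Setting ∂π_U/∂q_U = 0: 80 - 7q_U - 3(q_A) = 0.
Apex's profit: π_A = (130 - 3Q)q_A - (65q_A + q_A²). Setting ∂π_A/∂q_A = 0: 65 - 8q_A - 3(q_U) = 0.
So q_U = (80 - 3q_A)/7 and q_A = (65 - 3q_U)/8.
Substituting one into the other gives q_U = 445/47 and q_A = 215/47.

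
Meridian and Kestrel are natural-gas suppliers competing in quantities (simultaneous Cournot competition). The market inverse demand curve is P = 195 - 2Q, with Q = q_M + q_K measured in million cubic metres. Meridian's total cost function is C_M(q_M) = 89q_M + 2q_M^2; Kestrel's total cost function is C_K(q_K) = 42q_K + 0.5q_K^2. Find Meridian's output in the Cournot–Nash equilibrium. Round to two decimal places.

6.22

Meridian's profit: π_M = (195 - 2Q)q_M - (89q_M + 2q_M²). Setting ∂π_M/∂q_M = 0: 106 - 8q_M - 2(q_K) = 0.
Kestrel's first-order condition: 153 - 5q_K - 2(q_M) = 0.
Rearranging gives the reaction functions q_M = (106 - 2q_K)/8 and q_K = (153 - 2q_M)/5.
Solving the pair: q_M = 56/9, q_K = 253/9.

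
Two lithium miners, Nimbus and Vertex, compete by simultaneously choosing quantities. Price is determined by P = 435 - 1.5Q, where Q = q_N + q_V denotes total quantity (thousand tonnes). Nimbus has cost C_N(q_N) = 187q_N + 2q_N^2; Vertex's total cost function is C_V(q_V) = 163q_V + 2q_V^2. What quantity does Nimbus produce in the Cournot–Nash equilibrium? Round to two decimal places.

Nimbus's profit: π_N = (435 - 1.5Q)q_N - (187q_N + 2q_N²). Setting ∂π_N/∂q_N = 0: 248 - 7q_N - (3/2)(q_V) = 0.
Vertex's profit: π_V = (435 - 1.5Q)q_V - (163q_V + 2q_V²). Setting ∂π_V/∂q_V = 0: 272 - 7q_V - (3/2)(q_N) = 0.
Best responses: q_N = (248 - (3/2)q_V)/7, q_V = (272 - (3/2)q_N)/7.
Substituting one into the other gives q_N = 28.4064 and q_V = 32.7701.

28.41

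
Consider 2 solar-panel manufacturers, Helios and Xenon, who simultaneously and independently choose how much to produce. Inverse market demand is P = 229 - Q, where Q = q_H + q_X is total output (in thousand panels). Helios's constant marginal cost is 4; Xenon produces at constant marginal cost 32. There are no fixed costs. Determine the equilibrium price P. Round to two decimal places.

Helios's profit: π_H = (229 - Q)q_H - (4q_H). Setting ∂π_H/∂q_H = 0: 225 - 2q_H - (q_X) = 0.
Xenon's profit: π_X = (229 - Q)q_X - (32q_X). Setting ∂π_X/∂q_X = 0: 197 - 2q_X - (q_H) = 0.
Rearranging gives the reaction functions q_H = (225 - q_X)/2 and q_X = (197 - q_H)/2.
Substituting one into the other gives q_H = 253/3 and q_X = 169/3.
Total output Q = 422/3, so price P = 229 - 422/3 = 265/3.

88.33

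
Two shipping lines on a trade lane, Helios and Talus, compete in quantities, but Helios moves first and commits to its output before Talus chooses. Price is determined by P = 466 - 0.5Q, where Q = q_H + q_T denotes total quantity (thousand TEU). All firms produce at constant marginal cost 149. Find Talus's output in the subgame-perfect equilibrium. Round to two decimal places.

The follower Talus best-responds to any q_H: π_T = (466 - 0.5Q)q_T - 149q_T.
∂π_T/∂q_T = 317 - (1/2)q_H - q_T = 0 gives the reaction function q_T = (317 - (1/2)q_H).
Helios substitutes q_T(q_H) into its own profit: π_H = q_H(466 - (1/2)q_H - (317 - (1/2)q_H)/2) - 149q_H = (615/2 - (1/4)q_H)q_H - 149q_H.
Maximising: ∂π_H/∂q_H = 317/2 - (1/2)q_H = 0, giving q_H = 317.
Then q_T = (317 - (1/2)·317) = 317/2.

158.50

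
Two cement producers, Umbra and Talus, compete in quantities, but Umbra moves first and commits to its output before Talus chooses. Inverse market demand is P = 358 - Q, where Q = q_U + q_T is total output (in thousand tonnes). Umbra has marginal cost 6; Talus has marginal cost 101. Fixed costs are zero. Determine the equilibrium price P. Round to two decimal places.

Solve by backward induction. Given q_U, the follower Talus maximises π_T = (358 - q_U - q_T)q_T - 101q_T.
Setting the follower's marginal profit to zero, 257 - q_U - 2q_T = 0, i.e. q_T = (257 - q_U)/2.
Umbra substitutes q_T(q_U) into its own profit: π_U = q_U(358 - q_U - (257 - q_U)/2) - 6q_U = (459/2 - (1/2)q_U)q_U - 6q_U.
The leader's first-order condition 447/2 - q_U = 0 yields q_U = 447/2.
Then q_T = (257 - 447/2)/2 = 67/4.
Total output Q = 961/4, so price P = 358 - 961/4 = 471/4.

117.75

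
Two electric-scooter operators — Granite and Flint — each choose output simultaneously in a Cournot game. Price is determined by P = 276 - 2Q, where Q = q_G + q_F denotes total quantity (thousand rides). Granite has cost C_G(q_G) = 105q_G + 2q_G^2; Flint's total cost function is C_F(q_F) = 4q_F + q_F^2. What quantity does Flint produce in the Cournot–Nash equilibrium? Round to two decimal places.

41.68

Granite's profit: π_G = (276 - 2Q)q_G - (105q_G + 2q_G²). Setting ∂π_G/∂q_G = 0: 171 - 8q_G - 2(q_F) = 0.
Flint's profit: π_F = (276 - 2Q)q_F - (4q_F + q_F²). Setting ∂π_F/∂q_F = 0: 272 - 6q_F - 2(q_G) = 0.
So q_G = (171 - 2q_F)/8 and q_F = (272 - 2q_G)/6.
Substituting one into the other gives q_G = 241/22 and q_F = 917/22.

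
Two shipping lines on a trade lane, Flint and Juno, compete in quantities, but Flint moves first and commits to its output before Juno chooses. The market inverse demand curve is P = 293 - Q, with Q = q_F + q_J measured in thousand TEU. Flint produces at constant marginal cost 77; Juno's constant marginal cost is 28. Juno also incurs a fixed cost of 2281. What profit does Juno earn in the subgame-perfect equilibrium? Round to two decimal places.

Solve by backward induction. Given q_F, the follower Juno maximises π_J = (293 - q_F - q_J)q_J - 28q_J.
∂π_J/∂q_J = 265 - q_F - 2q_J = 0 gives the reaction function q_J = (265 - q_F)/2.
Flint substitutes q_J(q_F) into its own profit: π_F = q_F(293 - q_F - (265 - q_F)/2) - 77q_F = (321/2 - (1/2)q_F)q_F - 77q_F.
Leader FOC: 167/2 - q_F = 0, so q_F = 167/2.
Then q_J = (265 - 167/2)/2 = 363/4.
Price P = 293 - 697/4 = 475/4.
Juno's profit: (475/4 - 28)·(363/4) - 2281 = 5954.5625.

5954.56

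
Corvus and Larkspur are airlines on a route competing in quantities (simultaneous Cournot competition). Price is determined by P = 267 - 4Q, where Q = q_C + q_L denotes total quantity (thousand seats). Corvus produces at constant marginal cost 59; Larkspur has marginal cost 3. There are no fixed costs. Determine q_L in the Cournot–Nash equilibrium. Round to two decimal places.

Corvus's profit: π_C = (267 - 4Q)q_C - (59q_C). Setting ∂π_C/∂q_C = 0: 208 - 8q_C - 4(q_L) = 0.
Larkspur's first-order condition: 264 - 8q_L - 4(q_C) = 0.
Rearranging gives the reaction functions q_C = (208 - 4q_L)/8 and q_L = (264 - 4q_C)/8.
Substituting one into the other gives q_C = 38/3 and q_L = 80/3.

26.67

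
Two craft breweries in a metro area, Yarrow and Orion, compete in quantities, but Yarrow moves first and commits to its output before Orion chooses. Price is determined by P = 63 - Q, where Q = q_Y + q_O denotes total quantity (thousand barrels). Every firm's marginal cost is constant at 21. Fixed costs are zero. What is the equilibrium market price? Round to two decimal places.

Solve by backward induction. Given q_Y, the follower Orion maximises π_O = (63 - q_Y - q_O)q_O - 21q_O.
Setting the follower's marginal profit to zero, 42 - q_Y - 2q_O = 0, i.e. q_O = (42 - q_Y)/2.
Yarrow substitutes q_O(q_Y) into its own profit: π_Y = q_Y(63 - q_Y - (42 - q_Y)/2) - 21q_Y = (42 - (1/2)q_Y)q_Y - 21q_Y.
Maximising: ∂π_Y/∂q_Y = 21 - q_Y = 0, giving q_Y = 21.
Then q_O = (42 - 21)/2 = 21/2.
Total output Q = 63/2, so price P = 63 - 63/2 = 63/2.

31.50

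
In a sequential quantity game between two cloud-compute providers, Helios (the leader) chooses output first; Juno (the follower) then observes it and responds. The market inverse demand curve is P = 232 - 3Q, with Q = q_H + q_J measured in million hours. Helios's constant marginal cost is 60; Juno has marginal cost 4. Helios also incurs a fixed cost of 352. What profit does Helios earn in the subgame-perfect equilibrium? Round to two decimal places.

The follower Juno best-responds to any q_H: π_J = (232 - 3Q)q_J - 4q_J.
∂π_J/∂q_J = 228 - 3q_H - 6q_J = 0 gives the reaction function q_J = (228 - 3q_H)/6.
Helios substitutes q_J(q_H) into its own profit: π_H = q_H(232 - 3q_H - (228 - 3q_H)/2) - 60q_H = (118 - (3/2)q_H)q_H - 60q_H.
Maximising: ∂π_H/∂q_H = 58 - 3q_H = 0, giving q_H = 58/3.
Then q_J = (228 - 3·(58/3))/6 = 85/3.
Price P = 232 - 3·(143/3) = 89.
Helios's profit: (89 - 60)·(58/3) - 352 = 626/3.

208.67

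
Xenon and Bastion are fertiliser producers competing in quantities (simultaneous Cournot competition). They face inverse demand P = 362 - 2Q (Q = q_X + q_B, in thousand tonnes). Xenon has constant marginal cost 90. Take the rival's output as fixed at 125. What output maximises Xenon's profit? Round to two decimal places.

With the rival's output fixed at 125, Xenon's profit is π_X = (362 - 2·125 - 2q_X)q_X - (90q_X) = (112 - 2q_X)q_X - (90q_X).
∂π_X/∂q_X = 22 - 4q_X = 0, so q_X = 11/2.

5.50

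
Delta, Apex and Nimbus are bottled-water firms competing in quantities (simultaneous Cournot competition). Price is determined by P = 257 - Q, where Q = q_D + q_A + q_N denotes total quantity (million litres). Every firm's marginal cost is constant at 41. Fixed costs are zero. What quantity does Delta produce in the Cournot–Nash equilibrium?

Each firm earns π_i = (257 - Q)q_i - 41q_i.
First-order condition (treating rivals' output as given): 216 - 2q_i - Σ_{j≠i} q_j = 0.
By symmetry each firm produces the same amount; substituting Σ_{j≠i} q_j = 2q_i yields q_i = 216/4 = 54.

54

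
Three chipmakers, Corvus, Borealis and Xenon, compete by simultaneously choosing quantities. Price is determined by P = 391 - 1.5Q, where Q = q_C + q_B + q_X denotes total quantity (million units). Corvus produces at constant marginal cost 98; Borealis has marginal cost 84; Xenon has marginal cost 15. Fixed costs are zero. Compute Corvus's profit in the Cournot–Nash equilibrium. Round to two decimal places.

Corvus's profit: π_C = (391 - 1.5Q)q_C - (98q_C). Setting ∂π_C/∂q_C = 0: 293 - 3q_C - (3/2)(q_B + q_X) = 0.
Borealis's first-order condition: 307 - 3q_B - (3/2)(q_C + q_X) = 0.
Xenon's profit: π_X = (391 - 1.5Q)q_X - (15q_X). Setting ∂π_X/∂q_X = 0: 376 - 3q_X - (3/2)(q_C + q_B) = 0.
Adding the 3 conditions: 976 − 3Q − 3Q = 0, i.e. Q = 488/3.
Back-substituting: q_C = (293 − 244)/(3/2) = 98/3, q_B = (307 − 244)/(3/2) = 42, q_X = (376 − 244)/(3/2) = 88.
Price P = 391 - (3/2)·(488/3) = 147.
Corvus's profit: (147 - 98)·(98/3) = 1600.6667.

1600.67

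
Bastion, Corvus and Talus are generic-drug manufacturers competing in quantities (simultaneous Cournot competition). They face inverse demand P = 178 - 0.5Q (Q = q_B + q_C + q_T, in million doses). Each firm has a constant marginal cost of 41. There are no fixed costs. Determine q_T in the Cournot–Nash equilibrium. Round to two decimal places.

Each firm earns π_i = (178 - 0.5Q)q_i - 41q_i.
First-order condition (treating rivals' output as given): 137 - q_i - (1/2)·Σ_{j≠i} q_j = 0.
With identical firms every q_j equals q_i, so Σ_{j≠i} q_j = 2q_i and 137 = 2q_i, giving q_i = 137/2.

68.50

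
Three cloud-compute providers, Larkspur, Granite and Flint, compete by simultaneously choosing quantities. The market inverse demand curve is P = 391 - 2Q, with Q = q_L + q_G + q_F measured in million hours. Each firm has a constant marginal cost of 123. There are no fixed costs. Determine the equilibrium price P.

190

A representative firm's profit is π_i = q_i(391 - 2Q) - 123q_i.
Setting ∂π_i/∂q_i = 0 with rivals' quantities fixed: 268 - 4q_i - 2·Σ_{j≠i} q_j = 0.
By symmetry each firm produces the same amount; substituting Σ_{j≠i} q_j = 2q_i yields q_i = 268/8 = 67/2.
Total output Q = 201/2, so price P = 391 - 2·(201/2) = 190.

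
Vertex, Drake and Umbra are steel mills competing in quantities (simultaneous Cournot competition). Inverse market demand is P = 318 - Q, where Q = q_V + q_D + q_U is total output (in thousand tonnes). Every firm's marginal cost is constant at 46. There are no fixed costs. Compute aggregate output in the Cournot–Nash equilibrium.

A representative firm's profit is π_i = q_i(318 - Q) - 46q_i.
First-order condition (treating rivals' output as given): 272 - 2q_i - Σ_{j≠i} q_j = 0.
By symmetry each firm produces the same amount; substituting Σ_{j≠i} q_j = 2q_i yields q_i = 272/4 = 68.
Total output Q = 68 + 68 + 68 = 204.

204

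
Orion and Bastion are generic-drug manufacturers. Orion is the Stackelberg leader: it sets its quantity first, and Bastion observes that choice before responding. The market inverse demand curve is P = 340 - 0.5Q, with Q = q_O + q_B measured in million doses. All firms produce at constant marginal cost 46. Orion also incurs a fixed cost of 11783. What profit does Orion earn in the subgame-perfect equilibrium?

Solve by backward induction. Given q_O, the follower Bastion maximises π_B = (340 - (1/2)q_O - (1/2)q_B)q_B - 46q_B.
Follower FOC: 294 - (1/2)q_O - q_B = 0, so q_B(q_O) = (294 - (1/2)q_O).
The leader anticipates this reaction. Substituting into P = 340 - 0.5Q gives P = 193 - (1/4)q_O, so π_O = (193 - (1/4)q_O)q_O - 46q_O.
Maximising: ∂π_O/∂q_O = 147 - (1/2)q_O = 0, giving q_O = 294.
Then q_B = (294 - (1/2)·294) = 147.
Price P = 340 - (1/2)·441 = 239/2.
Orion's profit: (239/2 - 46)·294 - 11783 = 9826.

9826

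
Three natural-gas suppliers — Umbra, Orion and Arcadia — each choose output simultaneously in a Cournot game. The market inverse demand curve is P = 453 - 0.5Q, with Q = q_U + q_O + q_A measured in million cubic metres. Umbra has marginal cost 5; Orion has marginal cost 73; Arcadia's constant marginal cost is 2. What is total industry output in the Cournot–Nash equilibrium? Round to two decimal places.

639.50

Umbra's profit: π_U = (453 - 0.5Q)q_U - (5q_U). Setting ∂π_U/∂q_U = 0: 448 - q_U - (1/2)(q_O + q_A) = 0.
Orion's profit: π_O = (453 - 0.5Q)q_O - (73q_O). Setting ∂π_O/∂q_O = 0: 380 - q_O - (1/2)(q_U + q_A) = 0.
Arcadia's first-order condition: 451 - q_A - (1/2)(q_U + q_O) = 0.
Adding the 3 conditions: 1279 − Q − Q = 0, i.e. Q = 1279/2.
Back-substituting: q_U = (448 − 1279/4)/(1/2) = 513/2, q_O = (380 − 1279/4)/(1/2) = 241/2, q_A = (451 − 1279/4)/(1/2) = 525/2.
Total output Q = 513/2 + 241/2 + 525/2 = 1279/2.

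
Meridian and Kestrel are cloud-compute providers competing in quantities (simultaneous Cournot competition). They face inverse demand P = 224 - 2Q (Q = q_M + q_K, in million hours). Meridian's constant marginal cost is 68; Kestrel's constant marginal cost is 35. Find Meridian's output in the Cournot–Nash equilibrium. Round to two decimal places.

20.50

Meridian's profit: π_M = (224 - 2Q)q_M - (68q_M). Setting ∂π_M/∂q_M = 0: 156 - 4q_M - 2(q_K) = 0.
Kestrel's profit: π_K = (224 - 2Q)q_K - (35q_K). Setting ∂π_K/∂q_K = 0: 189 - 4q_K - 2(q_M) = 0.
Best responses: q_M = (156 - 2q_K)/4, q_K = (189 - 2q_M)/4.
Substituting one into the other gives q_M = 41/2 and q_K = 37.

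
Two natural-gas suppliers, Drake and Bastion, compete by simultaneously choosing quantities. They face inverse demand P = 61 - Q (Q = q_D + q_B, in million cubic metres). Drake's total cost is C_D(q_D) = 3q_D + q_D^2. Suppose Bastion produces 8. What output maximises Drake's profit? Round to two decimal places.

12.50

With the rival's output fixed at 8, Drake's profit is π_D = (61 - 8 - q_D)q_D - (3q_D + q_D²) = (53 - q_D)q_D - (3q_D + q_D²).
∂π_D/∂q_D = 50 - 4q_D = 0, so q_D = 25/2.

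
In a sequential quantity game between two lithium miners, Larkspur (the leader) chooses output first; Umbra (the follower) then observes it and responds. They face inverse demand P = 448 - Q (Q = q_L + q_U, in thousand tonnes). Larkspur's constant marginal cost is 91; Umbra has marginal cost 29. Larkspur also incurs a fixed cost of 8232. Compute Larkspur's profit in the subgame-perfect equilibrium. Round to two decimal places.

Solve by backward induction. Given q_L, the follower Umbra maximises π_U = (448 - q_L - q_U)q_U - 29q_U.
Setting the follower's marginal profit to zero, 419 - q_L - 2q_U = 0, i.e. q_U = (419 - q_L)/2.
Larkspur substitutes q_U(q_L) into its own profit: π_L = q_L(448 - q_L - (419 - q_L)/2) - 91q_L = (477/2 - (1/2)q_L)q_L - 91q_L.
Maximising: ∂π_L/∂q_L = 295/2 - q_L = 0, giving q_L = 295/2.
Then q_U = (419 - 295/2)/2 = 543/4.
Price P = 448 - 1133/4 = 659/4.
Larkspur's profit: (659/4 - 91)·(295/2) - 8232 = 2646.1250.

2646.13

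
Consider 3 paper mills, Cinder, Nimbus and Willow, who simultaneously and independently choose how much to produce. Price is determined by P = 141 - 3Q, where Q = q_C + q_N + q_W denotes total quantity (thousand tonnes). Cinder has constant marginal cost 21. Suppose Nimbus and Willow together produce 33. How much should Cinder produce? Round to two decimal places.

With rivals' combined output fixed at 33, Cinder's profit is π_C = (141 - 3·33 - 3q_C)q_C - (21q_C) = (42 - 3q_C)q_C - (21q_C).
∂π_C/∂q_C = 21 - 6q_C = 0, so q_C = 7/2.

3.50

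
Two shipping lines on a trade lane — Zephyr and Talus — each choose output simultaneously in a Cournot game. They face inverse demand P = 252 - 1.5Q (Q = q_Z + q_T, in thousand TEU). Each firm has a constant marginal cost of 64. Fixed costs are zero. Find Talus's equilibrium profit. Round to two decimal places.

2618.07

A representative firm's profit is π_i = q_i(252 - 1.5Q) - 64q_i.
First-order condition (treating rivals' output as given): 188 - 3q_i - (3/2)q_j = 0.
By symmetry each firm produces the same amount; substituting q_j = q_i yields q_i = 188/(9/2) = 376/9.
Price P = 252 - (3/2)·(752/9) = 380/3.
Talus's profit: (380/3 - 64)·(376/9) = 2618.0741.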